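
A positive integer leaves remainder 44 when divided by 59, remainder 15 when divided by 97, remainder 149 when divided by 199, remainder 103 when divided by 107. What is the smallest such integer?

Combine the congruences pairwise.
From m ≡ 44 (mod 59) write m = 44 + 59t. Substituting into m ≡ 15 (mod 97) gives 59t ≡ 68 (mod 97), and since 59⁻¹ ≡ 74 (mod 97), t ≡ 85. Hence m ≡ 44 + 59·85 = 5059 (mod 5723).
From m ≡ 5059 (mod 5723) write m = 5059 + 5723t. Substituting into m ≡ 149 (mod 199) gives 5723t ≡ 65 (mod 199), and since 151⁻¹ ≡ 29 (mod 199), t ≡ 94. Hence m ≡ 5059 + 5723·94 = 543021 (mod 1138877).
From m ≡ 543021 (mod 1138877) write m = 543021 + 1138877t. Substituting into m ≡ 103 (mod 107) gives 1138877t ≡ 0 (mod 107), and since 76⁻¹ ≡ 69 (mod 107), t ≡ 0. Hence m ≡ 543021 + 1138877·0 = 543021 (mod 121859839).

543021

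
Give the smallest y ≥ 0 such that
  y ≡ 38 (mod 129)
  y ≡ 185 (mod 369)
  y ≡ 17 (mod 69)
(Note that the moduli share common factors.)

gcd(129, 369) = 3 and 3 | (185 − 38), so the pair is consistent; merging gives y ≡ 554 (mod 15867), where 15867 = lcm(129, 369).
gcd(15867, 69) = 3 and 3 | (17 − 554), so the pair is consistent; merging gives y ≡ 286160 (mod 364941), where 364941 = lcm(15867, 69).
The solution is unique modulo lcm(129, 369, 69) = 364941.

286160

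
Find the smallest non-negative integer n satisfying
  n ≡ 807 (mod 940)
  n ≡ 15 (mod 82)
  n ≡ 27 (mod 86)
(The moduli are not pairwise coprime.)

1173927

gcd(940, 82) = 2 and 2 | (15 − 807), so the pair is consistent; merging gives n ≡ 17727 (mod 38540), where 38540 = lcm(940, 82).
gcd(38540, 86) = 2 and 2 | (27 − 17727), so the pair is consistent; merging gives n ≡ 1173927 (mod 1657220), where 1657220 = lcm(38540, 86).
The solution is unique modulo lcm(940, 82, 86) = 1657220.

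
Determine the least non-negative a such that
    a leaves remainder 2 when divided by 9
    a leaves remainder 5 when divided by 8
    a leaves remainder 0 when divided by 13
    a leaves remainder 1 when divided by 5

3341

The moduli are pairwise coprime; N = 9·8·13·5 = 4680.
N/9 = 520; 520 ≡ 7 (mod 9); 7·4 ≡ 1, so inverse 4.
N/8 = 585; 585 ≡ 1 (mod 8), inverse 1.
N/13 = 360; 360 ≡ 9 (mod 13); 9·3 ≡ 1, so inverse 3.
N/5 = 936; 936 ≡ 1 (mod 5), inverse 1.
a ≡ 2·520·4 + 5·585·1 + 0·360·3 + 1·936·1 = 8021.
8021 mod 4680 = 3341.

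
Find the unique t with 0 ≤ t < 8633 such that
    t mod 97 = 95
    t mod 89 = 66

Combine the congruences pairwise.
From t ≡ 95 (mod 97) write t = 95 + 97s. Substituting into t ≡ 66 (mod 89) gives 97s ≡ 60 (mod 89), and since 8⁻¹ ≡ 78 (mod 89), s ≡ 52. Hence t ≡ 95 + 97·52 = 5139 (mod 8633).

5139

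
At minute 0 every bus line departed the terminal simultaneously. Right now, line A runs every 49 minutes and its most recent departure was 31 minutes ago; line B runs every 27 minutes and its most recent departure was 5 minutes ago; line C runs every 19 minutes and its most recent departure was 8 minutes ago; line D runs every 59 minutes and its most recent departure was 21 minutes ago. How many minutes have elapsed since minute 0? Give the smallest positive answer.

The moduli are pairwise coprime; N = 49·27·19·59 = 1483083.
N/49 = 30267; 30267 ≡ 34 (mod 49); 34·13 ≡ 1, so inverse 13.
N/27 = 54929; 54929 ≡ 11 (mod 27); 11·5 ≡ 1, so inverse 5.
N/19 = 78057; 78057 ≡ 5 (mod 19); 5·4 ≡ 1, so inverse 4.
N/59 = 25137; 25137 ≡ 3 (mod 59); 3·20 ≡ 1, so inverse 20.
t ≡ 31·30267·13 + 5·54929·5 + 8·78057·4 + 21·25137·20 = 26626190.
26626190 mod 1483083 = 1413779.

1413779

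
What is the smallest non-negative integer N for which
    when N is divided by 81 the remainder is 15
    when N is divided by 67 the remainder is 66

Combine the congruences pairwise.
From N ≡ 15 (mod 81) write N = 15 + 81t. Substituting into N ≡ 66 (mod 67) gives 81t ≡ 51 (mod 67), and since 14⁻¹ ≡ 24 (mod 67), t ≡ 18. Hence N ≡ 15 + 81·18 = 1473 (mod 5427).

1473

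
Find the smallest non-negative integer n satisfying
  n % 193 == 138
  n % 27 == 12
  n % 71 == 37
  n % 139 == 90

From n ≡ 138 (mod 193) write n = 138 + 193t. Substituting into n ≡ 12 (mod 27) gives 193t ≡ 9 (mod 27), and since 4⁻¹ ≡ 7 (mod 27), t ≡ 9. Hence n ≡ 138 + 193·9 = 1875 (mod 5211).
From n ≡ 1875 (mod 5211) write n = 1875 + 5211t. Substituting into n ≡ 37 (mod 71) gives 5211t ≡ 8 (mod 71), and since 28⁻¹ ≡ 33 (mod 71), t ≡ 51. Hence n ≡ 1875 + 5211·51 = 267636 (mod 369981).
From n ≡ 267636 (mod 369981) write n = 267636 + 369981t. Substituting into n ≡ 90 (mod 139) gives 369981t ≡ 29 (mod 139), and since 102⁻¹ ≡ 15 (mod 139), t ≡ 18. Hence n ≡ 267636 + 369981·18 = 6927294 (mod 51427359).

6927294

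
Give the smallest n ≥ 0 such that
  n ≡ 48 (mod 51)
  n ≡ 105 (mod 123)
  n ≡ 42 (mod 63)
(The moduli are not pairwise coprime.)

gcd(51, 123) = 3 and 3 | (105 − 48), so the pair is consistent; merging gives n ≡ 966 (mod 2091), where 2091 = lcm(51, 123).
gcd(2091, 63) = 3 and 3 | (42 − 966), so the pair is consistent; merging gives n ≡ 15603 (mod 43911), where 43911 = lcm(2091, 63).
The solution is unique modulo lcm(51, 123, 63) = 43911.

15603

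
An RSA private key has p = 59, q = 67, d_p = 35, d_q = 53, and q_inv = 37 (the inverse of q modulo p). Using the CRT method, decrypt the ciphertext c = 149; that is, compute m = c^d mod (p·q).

751

m₁ = c^(d_p) mod p: c ≡ 31 (mod 59), and 31^35 mod 59 = 43.
m₂ = c^(d_q) mod q: c ≡ 15 (mod 67), and 15^53 mod 67 = 14.
h = q_inv·(m₁ − m₂) mod p = 37·(43 − 14) mod 59 = 11.
m = m₂ + h·q = 14 + 11·67 = 751.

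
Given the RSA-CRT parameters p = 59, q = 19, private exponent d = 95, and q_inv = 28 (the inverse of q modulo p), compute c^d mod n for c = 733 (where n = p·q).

d_p = d mod (p−1) = 95 mod 58 = 37; d_q = d mod (q−1) = 5.
m₁ = c^(d_p) mod p: c ≡ 25 (mod 59), and 25^37 mod 59 = 19.
m₂ = c^(d_q) mod q: c ≡ 11 (mod 19), and 11^5 mod 19 = 7.
h = q_inv·(m₁ − m₂) mod p = 28·(19 − 7) mod 59 = 41.
m = m₂ + h·q = 7 + 41·19 = 786.

786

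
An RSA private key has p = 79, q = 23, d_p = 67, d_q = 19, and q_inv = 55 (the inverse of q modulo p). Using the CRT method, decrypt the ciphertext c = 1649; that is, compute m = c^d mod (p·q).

58

m₁ = c^(d_p) mod p: c ≡ 69 (mod 79), and 69^67 mod 79 = 58.
m₂ = c^(d_q) mod q: c ≡ 16 (mod 23), and 16^19 mod 23 = 12.
h = q_inv·(m₁ − m₂) mod p = 55·(58 − 12) mod 79 = 2.
m = m₂ + h·q = 12 + 2·23 = 58.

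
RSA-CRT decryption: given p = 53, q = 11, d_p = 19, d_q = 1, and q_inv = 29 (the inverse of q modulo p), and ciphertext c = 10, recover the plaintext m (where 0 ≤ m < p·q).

208

m₁ = c^(d_p) mod p: c ≡ 10 (mod 53), and 10^19 mod 53 = 49.
m₂ = c^(d_q) mod q: c ≡ 10 (mod 11), and 10^1 mod 11 = 10.
h = q_inv·(m₁ − m₂) mod p = 29·(49 − 10) mod 53 = 18.
m = m₂ + h·q = 10 + 18·11 = 208.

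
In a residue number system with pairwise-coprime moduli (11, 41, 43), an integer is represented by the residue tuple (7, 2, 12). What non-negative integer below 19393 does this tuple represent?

From x ≡ 7 (mod 11) write x = 7 + 11t. Substituting into x ≡ 2 (mod 41) gives 11t ≡ 36 (mod 41), and since 11⁻¹ ≡ 15 (mod 41), t ≡ 7. Hence x ≡ 7 + 11·7 = 84 (mod 451).
From x ≡ 84 (mod 451) write x = 84 + 451t. Substituting into x ≡ 12 (mod 43) gives 451t ≡ 14 (mod 43), and since 21⁻¹ ≡ 41 (mod 43), t ≡ 15. Hence x ≡ 84 + 451·15 = 6849 (mod 19393).

6849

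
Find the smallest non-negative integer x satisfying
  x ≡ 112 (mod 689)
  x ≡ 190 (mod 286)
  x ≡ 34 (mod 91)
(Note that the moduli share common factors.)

20782

gcd(689, 286) = 13 and 13 | (190 − 112), so the pair is consistent; merging gives x ≡ 5624 (mod 15158), where 15158 = lcm(689, 286).
gcd(15158, 91) = 13 and 13 | (34 − 5624), so the pair is consistent; merging gives x ≡ 20782 (mod 106106), where 106106 = lcm(15158, 91).
The solution is unique modulo lcm(689, 286, 91) = 106106.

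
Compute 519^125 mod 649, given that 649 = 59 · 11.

43

Mod 59: 519 ≡ 47; by Fermat, exponent reduces to 125 mod 58 = 9; 47^9 ≡ 43 (mod 59).
Mod 11: 519 ≡ 2; by Fermat, exponent reduces to 125 mod 10 = 5; 2^5 ≡ 10 (mod 11).
Combine by CRT: x ≡ 43 (mod 59), x ≡ 10 (mod 11) ⇒ x ≡ 43 (mod 649).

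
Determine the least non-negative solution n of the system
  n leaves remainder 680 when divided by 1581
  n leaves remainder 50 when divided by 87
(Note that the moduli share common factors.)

gcd(1581, 87) = 3 and 3 | (50 − 680), so the pair is consistent; merging gives n ≡ 25976 (mod 45849), where 45849 = lcm(1581, 87).
The solution is unique modulo lcm(1581, 87) = 45849.

25976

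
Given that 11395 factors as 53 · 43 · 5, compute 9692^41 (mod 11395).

Mod 53: 9692 ≡ 46; 46^41 ≡ 49 (mod 53).
Mod 43: 9692 ≡ 17; 17^41 ≡ 38 (mod 43).
Mod 5: 9692 ≡ 2; by Fermat, exponent reduces to 41 mod 4 = 1; 2^1 ≡ 2 (mod 5).
Combine by CRT: x ≡ 49 (mod 53), x ≡ 38 (mod 43), x ≡ 2 (mod 5) ⇒ x ≡ 10702 (mod 11395).

10702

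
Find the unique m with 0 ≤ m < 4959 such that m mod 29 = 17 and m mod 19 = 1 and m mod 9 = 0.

4599

The moduli are pairwise coprime; N = 29·19·9 = 4959.
N/29 = 171; 171 ≡ 26 (mod 29); 26·19 ≡ 1, so inverse 19.
N/19 = 261; 261 ≡ 14 (mod 19); 14·15 ≡ 1, so inverse 15.
N/9 = 551; 551 ≡ 2 (mod 9); 2·5 ≡ 1, so inverse 5.
m ≡ 17·171·19 + 1·261·15 + 0·551·5 = 59148.
59148 mod 4959 = 4599.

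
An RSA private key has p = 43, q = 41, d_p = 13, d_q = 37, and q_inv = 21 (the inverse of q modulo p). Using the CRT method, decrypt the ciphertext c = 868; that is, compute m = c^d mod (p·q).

1446

m₁ = c^(d_p) mod p: c ≡ 8 (mod 43), and 8^13 mod 43 = 27.
m₂ = c^(d_q) mod q: c ≡ 7 (mod 41), and 7^37 mod 41 = 11.
h = q_inv·(m₁ − m₂) mod p = 21·(27 − 11) mod 43 = 35.
m = m₂ + h·q = 11 + 35·41 = 1446.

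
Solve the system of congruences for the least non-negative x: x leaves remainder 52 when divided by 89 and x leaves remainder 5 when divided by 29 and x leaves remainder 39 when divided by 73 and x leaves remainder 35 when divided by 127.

From x ≡ 52 (mod 89) write x = 52 + 89t. Substituting into x ≡ 5 (mod 29) gives 89t ≡ 11 (mod 29), and since 2⁻¹ ≡ 15 (mod 29), t ≡ 20. Hence x ≡ 52 + 89·20 = 1832 (mod 2581).
From x ≡ 1832 (mod 2581) write x = 1832 + 2581t. Substituting into x ≡ 39 (mod 73) gives 2581t ≡ 32 (mod 73), and since 26⁻¹ ≡ 59 (mod 73), t ≡ 63. Hence x ≡ 1832 + 2581·63 = 164435 (mod 188413).
From x ≡ 164435 (mod 188413) write x = 164435 + 188413t. Substituting into x ≡ 35 (mod 127) gives 188413t ≡ 65 (mod 127), and since 72⁻¹ ≡ 30 (mod 127), t ≡ 45. Hence x ≡ 164435 + 188413·45 = 8643020 (mod 23928451).

8643020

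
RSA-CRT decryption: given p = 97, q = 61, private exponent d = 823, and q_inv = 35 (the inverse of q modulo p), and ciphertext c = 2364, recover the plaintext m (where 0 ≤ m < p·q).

d_p = d mod (p−1) = 823 mod 96 = 55; d_q = d mod (q−1) = 43.
m₁ = c^(d_p) mod p: c ≡ 36 (mod 97), and 36^55 mod 97 = 36.
m₂ = c^(d_q) mod q: c ≡ 46 (mod 61), and 46^43 mod 61 = 45.
h = q_inv·(m₁ − m₂) mod p = 35·(36 − 45) mod 97 = 73.
m = m₂ + h·q = 45 + 73·61 = 4498.

4498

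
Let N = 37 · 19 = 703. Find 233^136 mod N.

Mod 37: 233 ≡ 11; by Fermat, exponent reduces to 136 mod 36 = 28; 11^28 ≡ 26 (mod 37).
Mod 19: 233 ≡ 5; by Fermat, exponent reduces to 136 mod 18 = 10; 5^10 ≡ 5 (mod 19).
Combine by CRT: x ≡ 26 (mod 37), x ≡ 5 (mod 19) ⇒ x ≡ 100 (mod 703).

100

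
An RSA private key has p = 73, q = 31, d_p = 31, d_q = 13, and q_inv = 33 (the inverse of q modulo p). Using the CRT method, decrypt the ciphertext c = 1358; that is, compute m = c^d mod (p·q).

87

m₁ = c^(d_p) mod p: c ≡ 44 (mod 73), and 44^31 mod 73 = 14.
m₂ = c^(d_q) mod q: c ≡ 25 (mod 31), and 25^13 mod 31 = 25.
h = q_inv·(m₁ − m₂) mod p = 33·(14 − 25) mod 73 = 2.
m = m₂ + h·q = 25 + 2·31 = 87.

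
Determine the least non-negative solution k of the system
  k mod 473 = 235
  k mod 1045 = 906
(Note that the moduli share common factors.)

gcd(473, 1045) = 11 and 11 | (906 − 235), so the pair is consistent; merging gives k ≡ 43751 (mod 44935), where 44935 = lcm(473, 1045).
The solution is unique modulo lcm(473, 1045) = 44935.

43751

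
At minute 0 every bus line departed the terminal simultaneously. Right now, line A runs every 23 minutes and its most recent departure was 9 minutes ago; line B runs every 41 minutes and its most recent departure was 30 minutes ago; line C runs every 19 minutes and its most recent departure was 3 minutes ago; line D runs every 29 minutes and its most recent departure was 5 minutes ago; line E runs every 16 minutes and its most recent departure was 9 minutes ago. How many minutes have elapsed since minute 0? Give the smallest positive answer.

The moduli are pairwise coprime; N = 23·41·19·29·16 = 8313488.
N/23 = 361456; 361456 ≡ 11 (mod 23); 11·21 ≡ 1, so inverse 21.
N/41 = 202768; 202768 ≡ 23 (mod 41); 23·25 ≡ 1, so inverse 25.
N/19 = 437552; 437552 ≡ 1 (mod 19), inverse 1.
N/29 = 286672; 286672 ≡ 7 (mod 29); 7·25 ≡ 1, so inverse 25.
N/16 = 519593; 519593 ≡ 9 (mod 16); 9·9 ≡ 1, so inverse 9.
t ≡ 9·361456·21 + 30·202768·25 + 3·437552·1 + 5·286672·25 + 9·519593·9 = 299624873.
299624873 mod 8313488 = 339305.

339305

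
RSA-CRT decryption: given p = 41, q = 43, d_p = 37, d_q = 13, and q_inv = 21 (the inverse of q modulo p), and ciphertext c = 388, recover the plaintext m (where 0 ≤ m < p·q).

m₁ = c^(d_p) mod p: c ≡ 19 (mod 41), and 19^37 mod 41 = 24.
m₂ = c^(d_q) mod q: c ≡ 1 (mod 43), and 1^13 mod 43 = 1.
h = q_inv·(m₁ − m₂) mod p = 21·(24 − 1) mod 41 = 32.
m = m₂ + h·q = 1 + 32·43 = 1377.

1377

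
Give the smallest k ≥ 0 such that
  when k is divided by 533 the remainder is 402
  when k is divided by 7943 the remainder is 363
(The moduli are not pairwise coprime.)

gcd(533, 7943) = 13 and 13 | (363 − 402), so the pair is consistent; merging gives k ≡ 238653 (mod 325663), where 325663 = lcm(533, 7943).
The solution is unique modulo lcm(533, 7943) = 325663.

238653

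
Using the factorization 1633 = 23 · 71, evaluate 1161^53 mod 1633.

Mod 23: 1161 ≡ 11; by Fermat, exponent reduces to 53 mod 22 = 9; 11^9 ≡ 19 (mod 23).
Mod 71: 1161 ≡ 25; 25^53 ≡ 5 (mod 71).
Combine by CRT: x ≡ 19 (mod 23), x ≡ 5 (mod 71) ⇒ x ≡ 502 (mod 1633).

502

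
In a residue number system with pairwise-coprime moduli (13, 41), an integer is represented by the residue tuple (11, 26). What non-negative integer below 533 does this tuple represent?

From x ≡ 11 (mod 13) write x = 11 + 13t. Substituting into x ≡ 26 (mod 41) gives 13t ≡ 15 (mod 41), and since 13⁻¹ ≡ 19 (mod 41), t ≡ 39. Hence x ≡ 11 + 13·39 = 518 (mod 533).

518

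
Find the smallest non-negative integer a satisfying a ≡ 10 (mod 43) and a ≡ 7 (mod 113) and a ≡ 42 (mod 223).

95040

The moduli are pairwise coprime; N = 43·113·223 = 1083557.
N/43 = 25199; 25199 ≡ 1 (mod 43), inverse 1.
N/113 = 9589; 9589 ≡ 97 (mod 113); 97·7 ≡ 1, so inverse 7.
N/223 = 4859; 4859 ≡ 176 (mod 223); 176·204 ≡ 1, so inverse 204.
a ≡ 10·25199·1 + 7·9589·7 + 42·4859·204 = 42353763.
42353763 mod 1083557 = 95040.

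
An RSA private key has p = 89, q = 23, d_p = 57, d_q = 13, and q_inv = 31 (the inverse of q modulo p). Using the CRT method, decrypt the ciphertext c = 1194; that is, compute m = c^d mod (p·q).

m₁ = c^(d_p) mod p: c ≡ 37 (mod 89), and 37^57 mod 89 = 37.
m₂ = c^(d_q) mod q: c ≡ 21 (mod 23), and 21^13 mod 23 = 19.
h = q_inv·(m₁ − m₂) mod p = 31·(37 − 19) mod 89 = 24.
m = m₂ + h·q = 19 + 24·23 = 571.

571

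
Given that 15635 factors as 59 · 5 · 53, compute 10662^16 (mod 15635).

Mod 59: 10662 ≡ 42; 42^16 ≡ 4 (mod 59).
Mod 5: 10662 ≡ 2; since 4 | 16, by Fermat 2^16 ≡ 1 (mod 5).
Mod 53: 10662 ≡ 9; 9^16 ≡ 13 (mod 53).
Combine by CRT: x ≡ 4 (mod 59), x ≡ 1 (mod 5), x ≡ 13 (mod 53) ⇒ x ≡ 1656 (mod 15635).

1656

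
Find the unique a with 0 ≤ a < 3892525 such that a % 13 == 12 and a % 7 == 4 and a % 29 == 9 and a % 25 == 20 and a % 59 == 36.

609270

The moduli are pairwise coprime; N = 13·7·29·25·59 = 3892525.
N/13 = 299425; 299425 ≡ 9 (mod 13); 9·3 ≡ 1, so inverse 3.
N/7 = 556075; 556075 ≡ 2 (mod 7); 2·4 ≡ 1, so inverse 4.
N/29 = 134225; 134225 ≡ 13 (mod 29); 13·9 ≡ 1, so inverse 9.
N/25 = 155701; 155701 ≡ 1 (mod 25), inverse 1.
N/59 = 65975; 65975 ≡ 13 (mod 59); 13·50 ≡ 1, so inverse 50.
a ≡ 12·299425·3 + 4·556075·4 + 9·134225·9 + 20·155701·1 + 36·65975·50 = 152417745.
152417745 mod 3892525 = 609270.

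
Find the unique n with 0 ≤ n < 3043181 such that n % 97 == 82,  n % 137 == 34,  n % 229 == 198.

2955672

The moduli are pairwise coprime; M = 97·137·229 = 3043181.
M/97 = 31373; 31373 ≡ 42 (mod 97); 42·67 ≡ 1, so inverse 67.
M/137 = 22213; 22213 ≡ 19 (mod 137); 19·101 ≡ 1, so inverse 101.
M/229 = 13289; 13289 ≡ 7 (mod 229); 7·131 ≡ 1, so inverse 131.
n ≡ 82·31373·67 + 34·22213·101 + 198·13289·131 = 593332786.
593332786 mod 3043181 = 2955672.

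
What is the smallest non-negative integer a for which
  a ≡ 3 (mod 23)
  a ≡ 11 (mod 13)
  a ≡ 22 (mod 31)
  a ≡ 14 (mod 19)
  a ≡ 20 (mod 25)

447445

Combine the congruences pairwise.
From a ≡ 3 (mod 23) write a = 3 + 23t. Substituting into a ≡ 11 (mod 13) gives 23t ≡ 8 (mod 13), and since 10⁻¹ ≡ 4 (mod 13), t ≡ 6. Hence a ≡ 3 + 23·6 = 141 (mod 299).
From a ≡ 141 (mod 299) write a = 141 + 299t. Substituting into a ≡ 22 (mod 31) gives 299t ≡ 5 (mod 31), and since 20⁻¹ ≡ 14 (mod 31), t ≡ 8. Hence a ≡ 141 + 299·8 = 2533 (mod 9269).
From a ≡ 2533 (mod 9269) write a = 2533 + 9269t. Substituting into a ≡ 14 (mod 19) gives 9269t ≡ 8 (mod 19), and since 16⁻¹ ≡ 6 (mod 19), t ≡ 10. Hence a ≡ 2533 + 9269·10 = 95223 (mod 176111).
From a ≡ 95223 (mod 176111) write a = 95223 + 176111t. Substituting into a ≡ 20 (mod 25) gives 176111t ≡ 22 (mod 25), and since 11⁻¹ ≡ 16 (mod 25), t ≡ 2. Hence a ≡ 95223 + 176111·2 = 447445 (mod 4402775).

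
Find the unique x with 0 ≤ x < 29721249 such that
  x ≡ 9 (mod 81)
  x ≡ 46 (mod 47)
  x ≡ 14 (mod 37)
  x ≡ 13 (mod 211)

18114363

From x ≡ 9 (mod 81) write x = 9 + 81t. Substituting into x ≡ 46 (mod 47) gives 81t ≡ 37 (mod 47), and since 34⁻¹ ≡ 18 (mod 47), t ≡ 8. Hence x ≡ 9 + 81·8 = 657 (mod 3807).
From x ≡ 657 (mod 3807) write x = 657 + 3807t. Substituting into x ≡ 14 (mod 37) gives 3807t ≡ 23 (mod 37), and since 33⁻¹ ≡ 9 (mod 37), t ≡ 22. Hence x ≡ 657 + 3807·22 = 84411 (mod 140859).
From x ≡ 84411 (mod 140859) write x = 84411 + 140859t. Substituting into x ≡ 13 (mod 211) gives 140859t ≡ 2 (mod 211), and since 122⁻¹ ≡ 64 (mod 211), t ≡ 128. Hence x ≡ 84411 + 140859·128 = 18114363 (mod 29721249).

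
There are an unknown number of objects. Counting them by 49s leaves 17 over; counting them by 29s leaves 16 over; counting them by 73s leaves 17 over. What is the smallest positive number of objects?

The moduli are pairwise coprime; M = 49·29·73 = 103733.
M/49 = 2117; 2117 ≡ 10 (mod 49); 10·5 ≡ 1, so inverse 5.
M/29 = 3577; 3577 ≡ 10 (mod 29); 10·3 ≡ 1, so inverse 3.
M/73 = 1421; 1421 ≡ 34 (mod 73); 34·58 ≡ 1, so inverse 58.
N ≡ 17·2117·5 + 16·3577·3 + 17·1421·58 = 1752747.
1752747 mod 103733 = 93019.

93019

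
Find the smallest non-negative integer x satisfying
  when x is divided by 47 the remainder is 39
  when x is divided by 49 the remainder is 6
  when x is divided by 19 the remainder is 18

18087

The moduli are pairwise coprime; N = 47·49·19 = 43757.
N/47 = 931; 931 ≡ 38 (mod 47); 38·26 ≡ 1, so inverse 26.
N/49 = 893; 893 ≡ 11 (mod 49); 11·9 ≡ 1, so inverse 9.
N/19 = 2303; 2303 ≡ 4 (mod 19); 4·5 ≡ 1, so inverse 5.
x ≡ 39·931·26 + 6·893·9 + 18·2303·5 = 1199526.
1199526 mod 43757 = 18087.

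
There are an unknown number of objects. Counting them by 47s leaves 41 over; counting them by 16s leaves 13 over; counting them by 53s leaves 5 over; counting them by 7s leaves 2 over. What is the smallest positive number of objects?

154765

Combine the congruences pairwise.
From N ≡ 41 (mod 47) write N = 41 + 47t. Substituting into N ≡ 13 (mod 16) gives 47t ≡ 4 (mod 16), and since 15⁻¹ ≡ 15 (mod 16), t ≡ 12. Hence N ≡ 41 + 47·12 = 605 (mod 752).
From N ≡ 605 (mod 752) write N = 605 + 752t. Substituting into N ≡ 5 (mod 53) gives 752t ≡ 36 (mod 53), and since 10⁻¹ ≡ 16 (mod 53), t ≡ 46. Hence N ≡ 605 + 752·46 = 35197 (mod 39856).
From N ≡ 35197 (mod 39856) write N = 35197 + 39856t. Substituting into N ≡ 2 (mod 7) gives 39856t ≡ 1 (mod 7), and since 5⁻¹ ≡ 3 (mod 7), t ≡ 3. Hence N ≡ 35197 + 39856·3 = 154765 (mod 278992).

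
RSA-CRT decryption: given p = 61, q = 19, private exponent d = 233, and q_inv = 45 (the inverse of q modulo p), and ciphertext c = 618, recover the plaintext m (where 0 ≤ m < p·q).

d_p = d mod (p−1) = 233 mod 60 = 53; d_q = d mod (q−1) = 17.
m₁ = c^(d_p) mod p: c ≡ 8 (mod 61), and 8^53 mod 61 = 37.
m₂ = c^(d_q) mod q: c ≡ 10 (mod 19), and 10^17 mod 19 = 2.
h = q_inv·(m₁ − m₂) mod p = 45·(37 − 2) mod 61 = 50.
m = m₂ + h·q = 2 + 50·19 = 952.

952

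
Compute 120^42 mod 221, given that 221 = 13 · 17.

Mod 13: 120 ≡ 3; by Fermat, exponent reduces to 42 mod 12 = 6; 3^6 ≡ 1 (mod 13).
Mod 17: 120 ≡ 1; by Fermat, exponent reduces to 42 mod 16 = 10; 1^10 ≡ 1 (mod 17).
Combine by CRT: x ≡ 1 (mod 13), x ≡ 1 (mod 17) ⇒ x ≡ 1 (mod 221).

1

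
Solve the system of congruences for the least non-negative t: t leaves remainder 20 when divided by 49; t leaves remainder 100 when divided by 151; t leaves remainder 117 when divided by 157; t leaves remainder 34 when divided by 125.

130004909

The moduli are pairwise coprime; N = 49·151·157·125 = 145205375.
N/49 = 2963375; 2963375 ≡ 2 (mod 49); 2·25 ≡ 1, so inverse 25.
N/151 = 961625; 961625 ≡ 57 (mod 151); 57·53 ≡ 1, so inverse 53.
N/157 = 924875; 924875 ≡ 145 (mod 157); 145·13 ≡ 1, so inverse 13.
N/125 = 1161643; 1161643 ≡ 18 (mod 125); 18·7 ≡ 1, so inverse 7.
t ≡ 20·2963375·25 + 100·961625·53 + 117·924875·13 + 34·1161643·7 = 8261505909.
8261505909 mod 145205375 = 130004909.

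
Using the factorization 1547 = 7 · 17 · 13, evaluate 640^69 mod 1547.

27

Mod 7: 640 ≡ 3; by Fermat, exponent reduces to 69 mod 6 = 3; 3^3 ≡ 6 (mod 7).
Mod 17: 640 ≡ 11; by Fermat, exponent reduces to 69 mod 16 = 5; 11^5 ≡ 10 (mod 17).
Mod 13: 640 ≡ 3; by Fermat, exponent reduces to 69 mod 12 = 9; 3^9 ≡ 1 (mod 13).
Combine by CRT: x ≡ 6 (mod 7), x ≡ 10 (mod 17), x ≡ 1 (mod 13) ⇒ x ≡ 27 (mod 1547).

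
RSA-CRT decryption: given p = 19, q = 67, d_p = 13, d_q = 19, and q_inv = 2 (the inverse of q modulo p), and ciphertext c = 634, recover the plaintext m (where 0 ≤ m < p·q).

197

m₁ = c^(d_p) mod p: c ≡ 7 (mod 19), and 7^13 mod 19 = 7.
m₂ = c^(d_q) mod q: c ≡ 31 (mod 67), and 31^19 mod 67 = 63.
h = q_inv·(m₁ − m₂) mod p = 2·(7 − 63) mod 19 = 2.
m = m₂ + h·q = 63 + 2·67 = 197.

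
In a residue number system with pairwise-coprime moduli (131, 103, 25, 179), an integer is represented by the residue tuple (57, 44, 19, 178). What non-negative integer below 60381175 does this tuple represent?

The moduli are pairwise coprime; N = 131·103·25·179 = 60381175.
N/131 = 460925; 460925 ≡ 67 (mod 131); 67·88 ≡ 1, so inverse 88.
N/103 = 586225; 586225 ≡ 52 (mod 103); 52·2 ≡ 1, so inverse 2.
N/25 = 2415247; 2415247 ≡ 22 (mod 25); 22·8 ≡ 1, so inverse 8.
N/179 = 337325; 337325 ≡ 89 (mod 179); 89·177 ≡ 1, so inverse 177.
x ≡ 57·460925·88 + 44·586225·2 + 19·2415247·8 + 178·337325·177 = 13358466594.
13358466594 mod 60381175 = 14226919.

14226919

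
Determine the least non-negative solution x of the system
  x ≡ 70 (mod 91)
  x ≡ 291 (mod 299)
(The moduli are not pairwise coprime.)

gcd(91, 299) = 13 and 13 | (291 − 70), so the pair is consistent; merging gives x ≡ 889 (mod 2093), where 2093 = lcm(91, 299).
The solution is unique modulo lcm(91, 299) = 2093.

889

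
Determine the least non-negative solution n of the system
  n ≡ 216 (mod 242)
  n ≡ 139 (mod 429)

1426

Combine the congruences pairwise.
gcd(242, 429) = 11 and 11 | (139 − 216), so the pair is consistent; merging gives n ≡ 1426 (mod 9438), where 9438 = lcm(242, 429).
The solution is unique modulo lcm(242, 429) = 9438.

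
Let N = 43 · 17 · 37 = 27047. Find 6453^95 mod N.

12371

Mod 43: 6453 ≡ 3; by Fermat, exponent reduces to 95 mod 42 = 11; 3^11 ≡ 30 (mod 43).
Mod 17: 6453 ≡ 10; by Fermat, exponent reduces to 95 mod 16 = 15; 10^15 ≡ 12 (mod 17).
Mod 37: 6453 ≡ 15; by Fermat, exponent reduces to 95 mod 36 = 23; 15^23 ≡ 13 (mod 37).
Combine by CRT: x ≡ 30 (mod 43), x ≡ 12 (mod 17), x ≡ 13 (mod 37) ⇒ x ≡ 12371 (mod 27047).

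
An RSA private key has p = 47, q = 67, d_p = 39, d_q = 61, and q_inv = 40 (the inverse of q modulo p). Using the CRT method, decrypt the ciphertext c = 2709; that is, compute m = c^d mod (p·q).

2240

m₁ = c^(d_p) mod p: c ≡ 30 (mod 47), and 30^39 mod 47 = 31.
m₂ = c^(d_q) mod q: c ≡ 29 (mod 67), and 29^61 mod 67 = 29.
h = q_inv·(m₁ − m₂) mod p = 40·(31 − 29) mod 47 = 33.
m = m₂ + h·q = 29 + 33·67 = 2240.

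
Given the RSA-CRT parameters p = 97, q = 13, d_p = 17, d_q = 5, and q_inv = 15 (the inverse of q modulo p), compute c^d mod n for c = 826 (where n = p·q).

50

m₁ = c^(d_p) mod p: c ≡ 50 (mod 97), and 50^17 mod 97 = 50.
m₂ = c^(d_q) mod q: c ≡ 7 (mod 13), and 7^5 mod 13 = 11.
h = q_inv·(m₁ − m₂) mod p = 15·(50 − 11) mod 97 = 3.
m = m₂ + h·q = 11 + 3·13 = 50.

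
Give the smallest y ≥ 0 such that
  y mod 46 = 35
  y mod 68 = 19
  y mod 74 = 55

47415

gcd(46, 68) = 2 and 2 | (19 − 35), so the pair is consistent; merging gives y ≡ 495 (mod 1564), where 1564 = lcm(46, 68).
gcd(1564, 74) = 2 and 2 | (55 − 495), so the pair is consistent; merging gives y ≡ 47415 (mod 57868), where 57868 = lcm(1564, 74).
The solution is unique modulo lcm(46, 68, 74) = 57868.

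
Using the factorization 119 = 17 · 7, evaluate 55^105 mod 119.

Mod 17: 55 ≡ 4; by Fermat, exponent reduces to 105 mod 16 = 9; 4^9 ≡ 4 (mod 17).
Mod 7: 55 ≡ 6; by Fermat, exponent reduces to 105 mod 6 = 3; 6^3 ≡ 6 (mod 7).
Combine by CRT: x ≡ 4 (mod 17), x ≡ 6 (mod 7) ⇒ x ≡ 55 (mod 119).

55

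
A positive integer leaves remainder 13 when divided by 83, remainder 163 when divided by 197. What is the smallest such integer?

7649

From k ≡ 13 (mod 83) write k = 13 + 83t. Substituting into k ≡ 163 (mod 197) gives 83t ≡ 150 (mod 197), and since 83⁻¹ ≡ 19 (mod 197), t ≡ 92. Hence k ≡ 13 + 83·92 = 7649 (mod 16351).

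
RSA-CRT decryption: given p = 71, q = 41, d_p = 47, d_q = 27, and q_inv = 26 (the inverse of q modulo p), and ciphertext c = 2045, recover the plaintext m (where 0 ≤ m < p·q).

267

m₁ = c^(d_p) mod p: c ≡ 57 (mod 71), and 57^47 mod 71 = 54.
m₂ = c^(d_q) mod q: c ≡ 36 (mod 41), and 36^27 mod 41 = 21.
h = q_inv·(m₁ − m₂) mod p = 26·(54 − 21) mod 71 = 6.
m = m₂ + h·q = 21 + 6·41 = 267.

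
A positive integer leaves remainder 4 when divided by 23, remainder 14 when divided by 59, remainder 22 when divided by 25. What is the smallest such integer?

The moduli are pairwise coprime; N = 23·59·25 = 33925.
N/23 = 1475; 1475 ≡ 3 (mod 23); 3·8 ≡ 1, so inverse 8.
N/59 = 575; 575 ≡ 44 (mod 59); 44·55 ≡ 1, so inverse 55.
N/25 = 1357; 1357 ≡ 7 (mod 25); 7·18 ≡ 1, so inverse 18.
a ≡ 4·1475·8 + 14·575·55 + 22·1357·18 = 1027322.
1027322 mod 33925 = 9572.

9572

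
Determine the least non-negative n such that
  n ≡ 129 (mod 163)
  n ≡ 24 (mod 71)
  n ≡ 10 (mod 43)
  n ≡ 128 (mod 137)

37171790

The moduli are pairwise coprime; M = 163·71·43·137 = 68176543.
M/163 = 418261; 418261 ≡ 3 (mod 163); 3·109 ≡ 1, so inverse 109.
M/71 = 960233; 960233 ≡ 29 (mod 71); 29·49 ≡ 1, so inverse 49.
M/43 = 1585501; 1585501 ≡ 5 (mod 43); 5·26 ≡ 1, so inverse 26.
M/137 = 497639; 497639 ≡ 55 (mod 137); 55·5 ≡ 1, so inverse 5.
n ≡ 129·418261·109 + 24·960233·49 + 10·1585501·26 + 128·497639·5 = 7741121149.
7741121149 mod 68176543 = 37171790.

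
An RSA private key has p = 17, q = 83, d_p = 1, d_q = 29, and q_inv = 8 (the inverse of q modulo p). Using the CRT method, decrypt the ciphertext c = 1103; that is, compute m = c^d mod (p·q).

m₁ = c^(d_p) mod p: c ≡ 15 (mod 17), and 15^1 mod 17 = 15.
m₂ = c^(d_q) mod q: c ≡ 24 (mod 83), and 24^29 mod 83 = 79.
h = q_inv·(m₁ − m₂) mod p = 8·(15 − 79) mod 17 = 15.
m = m₂ + h·q = 79 + 15·83 = 1324.

1324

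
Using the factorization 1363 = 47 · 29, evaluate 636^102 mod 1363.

332

Mod 47: 636 ≡ 25; by Fermat, exponent reduces to 102 mod 46 = 10; 25^10 ≡ 3 (mod 47).
Mod 29: 636 ≡ 27; by Fermat, exponent reduces to 102 mod 28 = 18; 27^18 ≡ 13 (mod 29).
Combine by CRT: x ≡ 3 (mod 47), x ≡ 13 (mod 29) ⇒ x ≡ 332 (mod 1363).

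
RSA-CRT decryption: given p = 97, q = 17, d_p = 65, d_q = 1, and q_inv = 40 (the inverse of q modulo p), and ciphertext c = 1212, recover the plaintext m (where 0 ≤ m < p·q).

m₁ = c^(d_p) mod p: c ≡ 48 (mod 97), and 48^65 mod 97 = 31.
m₂ = c^(d_q) mod q: c ≡ 5 (mod 17), and 5^1 mod 17 = 5.
h = q_inv·(m₁ − m₂) mod p = 40·(31 − 5) mod 97 = 70.
m = m₂ + h·q = 5 + 70·17 = 1195.

1195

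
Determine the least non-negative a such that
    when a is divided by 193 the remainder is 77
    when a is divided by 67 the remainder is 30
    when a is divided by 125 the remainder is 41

The moduli are pairwise coprime; N = 193·67·125 = 1616375.
N/193 = 8375; 8375 ≡ 76 (mod 193); 76·160 ≡ 1, so inverse 160.
N/67 = 24125; 24125 ≡ 5 (mod 67); 5·27 ≡ 1, so inverse 27.
N/125 = 12931; 12931 ≡ 56 (mod 125); 56·96 ≡ 1, so inverse 96.
a ≡ 77·8375·160 + 30·24125·27 + 41·12931·96 = 173617666.
173617666 mod 1616375 = 665541.

665541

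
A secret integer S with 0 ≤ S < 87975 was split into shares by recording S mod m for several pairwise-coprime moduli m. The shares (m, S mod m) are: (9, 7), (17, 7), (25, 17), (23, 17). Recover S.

The moduli are pairwise coprime; N = 9·17·25·23 = 87975.
N/9 = 9775; 9775 ≡ 1 (mod 9), inverse 1.
N/17 = 5175; 5175 ≡ 7 (mod 17); 7·5 ≡ 1, so inverse 5.
N/25 = 3519; 3519 ≡ 19 (mod 25); 19·4 ≡ 1, so inverse 4.
N/23 = 3825; 3825 ≡ 7 (mod 23); 7·10 ≡ 1, so inverse 10.
S ≡ 7·9775·1 + 7·5175·5 + 17·3519·4 + 17·3825·10 = 1139092.
1139092 mod 87975 = 83392.

83392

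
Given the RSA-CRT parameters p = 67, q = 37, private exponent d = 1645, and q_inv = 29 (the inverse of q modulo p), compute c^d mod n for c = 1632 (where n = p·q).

1288

d_p = d mod (p−1) = 1645 mod 66 = 61; d_q = d mod (q−1) = 25.
m₁ = c^(d_p) mod p: c ≡ 24 (mod 67), and 24^61 mod 67 = 15.
m₂ = c^(d_q) mod q: c ≡ 4 (mod 37), and 4^25 mod 37 = 30.
h = q_inv·(m₁ − m₂) mod p = 29·(15 − 30) mod 67 = 34.
m = m₂ + h·q = 30 + 34·37 = 1288.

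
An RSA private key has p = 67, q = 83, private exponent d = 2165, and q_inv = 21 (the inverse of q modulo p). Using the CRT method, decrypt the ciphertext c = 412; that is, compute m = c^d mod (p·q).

2137

d_p = d mod (p−1) = 2165 mod 66 = 53; d_q = d mod (q−1) = 33.
m₁ = c^(d_p) mod p: c ≡ 10 (mod 67), and 10^53 mod 67 = 60.
m₂ = c^(d_q) mod q: c ≡ 80 (mod 83), and 80^33 mod 83 = 62.
h = q_inv·(m₁ − m₂) mod p = 21·(60 − 62) mod 67 = 25.
m = m₂ + h·q = 62 + 25·83 = 2137.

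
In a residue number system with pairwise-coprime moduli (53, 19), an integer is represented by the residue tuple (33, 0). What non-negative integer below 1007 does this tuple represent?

Combine the congruences pairwise.
From x ≡ 33 (mod 53) write x = 33 + 53t. Substituting into x ≡ 0 (mod 19) gives 53t ≡ 5 (mod 19), and since 15⁻¹ ≡ 14 (mod 19), t ≡ 13. Hence x ≡ 33 + 53·13 = 722 (mod 1007).

722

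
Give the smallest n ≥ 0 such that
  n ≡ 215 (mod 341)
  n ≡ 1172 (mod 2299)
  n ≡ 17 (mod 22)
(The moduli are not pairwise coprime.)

17265

gcd(341, 2299) = 11 and 11 | (1172 − 215), so the pair is consistent; merging gives n ≡ 17265 (mod 71269), where 71269 = lcm(341, 2299).
gcd(71269, 22) = 11 and 11 | (17 − 17265), so the pair is consistent; merging gives n ≡ 17265 (mod 142538), where 142538 = lcm(71269, 22).
The solution is unique modulo lcm(341, 2299, 22) = 142538.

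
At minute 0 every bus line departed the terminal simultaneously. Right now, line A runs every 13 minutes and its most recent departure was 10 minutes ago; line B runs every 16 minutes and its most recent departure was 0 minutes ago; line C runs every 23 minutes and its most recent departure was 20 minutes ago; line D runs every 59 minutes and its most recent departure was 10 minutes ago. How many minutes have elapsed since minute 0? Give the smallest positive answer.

93584

The moduli are pairwise coprime; N = 13·16·23·59 = 282256.
N/13 = 21712; 21712 ≡ 2 (mod 13); 2·7 ≡ 1, so inverse 7.
N/16 = 17641; 17641 ≡ 9 (mod 16); 9·9 ≡ 1, so inverse 9.
N/23 = 12272; 12272 ≡ 13 (mod 23); 13·16 ≡ 1, so inverse 16.
N/59 = 4784; 4784 ≡ 5 (mod 59); 5·12 ≡ 1, so inverse 12.
t ≡ 10·21712·7 + 0·17641·9 + 20·12272·16 + 10·4784·12 = 6020960.
6020960 mod 282256 = 93584.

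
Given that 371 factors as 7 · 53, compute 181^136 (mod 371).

134

Mod 7: 181 ≡ 6; by Fermat, exponent reduces to 136 mod 6 = 4; 6^4 ≡ 1 (mod 7).
Mod 53: 181 ≡ 22; by Fermat, exponent reduces to 136 mod 52 = 32; 22^32 ≡ 28 (mod 53).
Combine by CRT: x ≡ 1 (mod 7), x ≡ 28 (mod 53) ⇒ x ≡ 134 (mod 371).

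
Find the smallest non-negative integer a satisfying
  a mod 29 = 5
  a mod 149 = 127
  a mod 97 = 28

49595

The moduli are pairwise coprime; N = 29·149·97 = 419137.
N/29 = 14453; 14453 ≡ 11 (mod 29); 11·8 ≡ 1, so inverse 8.
N/149 = 2813; 2813 ≡ 131 (mod 149); 131·91 ≡ 1, so inverse 91.
N/97 = 4321; 4321 ≡ 53 (mod 97); 53·11 ≡ 1, so inverse 11.
a ≡ 5·14453·8 + 127·2813·91 + 28·4321·11 = 34418829.
34418829 mod 419137 = 49595.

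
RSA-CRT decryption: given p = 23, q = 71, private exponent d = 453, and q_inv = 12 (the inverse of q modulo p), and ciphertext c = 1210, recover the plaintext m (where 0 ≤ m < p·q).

931

d_p = d mod (p−1) = 453 mod 22 = 13; d_q = d mod (q−1) = 33.
m₁ = c^(d_p) mod p: c ≡ 14 (mod 23), and 14^13 mod 23 = 11.
m₂ = c^(d_q) mod q: c ≡ 3 (mod 71), and 3^33 mod 71 = 8.
h = q_inv·(m₁ − m₂) mod p = 12·(11 − 8) mod 23 = 13.
m = m₂ + h·q = 8 + 13·71 = 931.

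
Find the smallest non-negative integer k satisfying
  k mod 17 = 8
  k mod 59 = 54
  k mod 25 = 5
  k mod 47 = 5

From k ≡ 8 (mod 17) write k = 8 + 17t. Substituting into k ≡ 54 (mod 59) gives 17t ≡ 46 (mod 59), and since 17⁻¹ ≡ 7 (mod 59), t ≡ 27. Hence k ≡ 8 + 17·27 = 467 (mod 1003).
From k ≡ 467 (mod 1003) write k = 467 + 1003t. Substituting into k ≡ 5 (mod 25) gives 1003t ≡ 13 (mod 25), and since 3⁻¹ ≡ 17 (mod 25), t ≡ 21. Hence k ≡ 467 + 1003·21 = 21530 (mod 25075).
From k ≡ 21530 (mod 25075) write k = 21530 + 25075t. Substituting into k ≡ 5 (mod 47) gives 25075t ≡ 1 (mod 47), and since 24⁻¹ ≡ 2 (mod 47), t ≡ 2. Hence k ≡ 21530 + 25075·2 = 71680 (mod 1178525).

71680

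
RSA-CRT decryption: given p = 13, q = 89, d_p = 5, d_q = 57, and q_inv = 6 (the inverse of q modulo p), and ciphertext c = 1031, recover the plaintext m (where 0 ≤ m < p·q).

m₁ = c^(d_p) mod p: c ≡ 4 (mod 13), and 4^5 mod 13 = 10.
m₂ = c^(d_q) mod q: c ≡ 52 (mod 89), and 52^57 mod 89 = 52.
h = q_inv·(m₁ − m₂) mod p = 6·(10 − 52) mod 13 = 8.
m = m₂ + h·q = 52 + 8·89 = 764.

764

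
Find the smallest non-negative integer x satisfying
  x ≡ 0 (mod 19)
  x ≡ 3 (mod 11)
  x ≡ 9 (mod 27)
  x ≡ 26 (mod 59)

16074

From x ≡ 0 (mod 19) write x = 0 + 19t. Substituting into x ≡ 3 (mod 11) gives 19t ≡ 3 (mod 11), and since 8⁻¹ ≡ 7 (mod 11), t ≡ 10. Hence x ≡ 0 + 19·10 = 190 (mod 209).
From x ≡ 190 (mod 209) write x = 190 + 209t. Substituting into x ≡ 9 (mod 27) gives 209t ≡ 8 (mod 27), and since 20⁻¹ ≡ 23 (mod 27), t ≡ 22. Hence x ≡ 190 + 209·22 = 4788 (mod 5643).
From x ≡ 4788 (mod 5643) write x = 4788 + 5643t. Substituting into x ≡ 26 (mod 59) gives 5643t ≡ 17 (mod 59), and since 38⁻¹ ≡ 14 (mod 59), t ≡ 2. Hence x ≡ 4788 + 5643·2 = 16074 (mod 332937).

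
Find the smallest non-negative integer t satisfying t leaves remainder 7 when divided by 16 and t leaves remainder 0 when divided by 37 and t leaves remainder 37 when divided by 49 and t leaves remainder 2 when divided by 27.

192215

The moduli are pairwise coprime; N = 16·37·49·27 = 783216.
N/16 = 48951; 48951 ≡ 7 (mod 16); 7·7 ≡ 1, so inverse 7.
N/37 = 21168; 21168 ≡ 4 (mod 37); 4·28 ≡ 1, so inverse 28.
N/49 = 15984; 15984 ≡ 10 (mod 49); 10·5 ≡ 1, so inverse 5.
N/27 = 29008; 29008 ≡ 10 (mod 27); 10·19 ≡ 1, so inverse 19.
t ≡ 7·48951·7 + 0·21168·28 + 37·15984·5 + 2·29008·19 = 6457943.
6457943 mod 783216 = 192215.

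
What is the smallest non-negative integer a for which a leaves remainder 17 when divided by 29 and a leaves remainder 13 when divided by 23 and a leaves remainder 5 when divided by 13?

5556

The moduli are pairwise coprime; N = 29·23·13 = 8671.
N/29 = 299; 299 ≡ 9 (mod 29); 9·13 ≡ 1, so inverse 13.
N/23 = 377; 377 ≡ 9 (mod 23); 9·18 ≡ 1, so inverse 18.
N/13 = 667; 667 ≡ 4 (mod 13); 4·10 ≡ 1, so inverse 10.
a ≡ 17·299·13 + 13·377·18 + 5·667·10 = 187647.
187647 mod 8671 = 5556.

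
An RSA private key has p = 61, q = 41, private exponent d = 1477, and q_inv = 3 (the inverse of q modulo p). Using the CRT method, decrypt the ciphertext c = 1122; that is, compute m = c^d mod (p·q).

d_p = d mod (p−1) = 1477 mod 60 = 37; d_q = d mod (q−1) = 37.
m₁ = c^(d_p) mod p: c ≡ 24 (mod 61), and 24^37 mod 61 = 53.
m₂ = c^(d_q) mod q: c ≡ 15 (mod 41), and 15^37 mod 41 = 19.
h = q_inv·(m₁ − m₂) mod p = 3·(53 − 19) mod 61 = 41.
m = m₂ + h·q = 19 + 41·41 = 1700.

1700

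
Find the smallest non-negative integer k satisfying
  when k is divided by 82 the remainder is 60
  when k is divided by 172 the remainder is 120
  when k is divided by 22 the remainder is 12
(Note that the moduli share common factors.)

72876

Combine the congruences pairwise.
gcd(82, 172) = 2 and 2 | (120 − 60), so the pair is consistent; merging gives k ≡ 2356 (mod 7052), where 7052 = lcm(82, 172).
gcd(7052, 22) = 2 and 2 | (12 − 2356), so the pair is consistent; merging gives k ≡ 72876 (mod 77572), where 77572 = lcm(7052, 22).
The solution is unique modulo lcm(82, 172, 22) = 77572.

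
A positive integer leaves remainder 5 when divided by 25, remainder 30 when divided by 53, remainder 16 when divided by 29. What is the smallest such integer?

10630

The moduli are pairwise coprime; N = 25·53·29 = 38425.
N/25 = 1537; 1537 ≡ 12 (mod 25); 12·23 ≡ 1, so inverse 23.
N/53 = 725; 725 ≡ 36 (mod 53); 36·28 ≡ 1, so inverse 28.
N/29 = 1325; 1325 ≡ 20 (mod 29); 20·16 ≡ 1, so inverse 16.
a ≡ 5·1537·23 + 30·725·28 + 16·1325·16 = 1124955.
1124955 mod 38425 = 10630.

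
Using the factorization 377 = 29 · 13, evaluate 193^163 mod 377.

366

Mod 29: 193 ≡ 19; by Fermat, exponent reduces to 163 mod 28 = 23; 19^23 ≡ 18 (mod 29).
Mod 13: 193 ≡ 11; by Fermat, exponent reduces to 163 mod 12 = 7; 11^7 ≡ 2 (mod 13).
Combine by CRT: x ≡ 18 (mod 29), x ≡ 2 (mod 13) ⇒ x ≡ 366 (mod 377).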